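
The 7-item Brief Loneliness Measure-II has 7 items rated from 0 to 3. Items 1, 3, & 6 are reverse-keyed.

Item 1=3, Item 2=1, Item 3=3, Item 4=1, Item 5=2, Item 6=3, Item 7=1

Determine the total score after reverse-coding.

Reversing items 1, 3, and 6 with 3 − raw:
Total = (3−3) + 1 + (3−3) + 1 + 2 + (3−3) + 1
      = 0 + 1 + 0 + 1 + 2 + 0 + 1 = 5

5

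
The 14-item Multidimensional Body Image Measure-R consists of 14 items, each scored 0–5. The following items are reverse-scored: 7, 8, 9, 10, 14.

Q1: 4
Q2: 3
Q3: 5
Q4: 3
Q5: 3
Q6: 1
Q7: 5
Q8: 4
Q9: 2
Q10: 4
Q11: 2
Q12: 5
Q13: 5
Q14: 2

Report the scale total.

Reversing items 7, 8, 9, 10, & 14 with 5 − raw:
Total = 4 + 3 + 5 + 3 + 3 + 1 + (5−5) + (5−4) + (5−2) + (5−4) + 2 + 5 + 5 + (5−2)
      = 4 + 3 + 5 + 3 + 3 + 1 + 0 + 1 + 3 + 1 + 2 + 5 + 5 + 3 = 39

39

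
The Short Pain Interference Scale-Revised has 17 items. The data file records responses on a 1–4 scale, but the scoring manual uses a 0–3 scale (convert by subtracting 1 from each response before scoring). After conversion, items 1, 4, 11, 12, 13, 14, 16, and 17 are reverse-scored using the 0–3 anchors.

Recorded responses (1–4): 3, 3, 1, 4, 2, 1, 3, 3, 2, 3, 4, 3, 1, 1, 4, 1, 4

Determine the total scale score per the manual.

24

Convert to 0–3: 2, 2, 0, 3, 1, 0, 2, 2, 1, 2, 3, 2, 0, 0, 3, 0, 3
Reverse-coded (on a 0–3 scale, reversed = 3 − raw):
  item 1: 3 − 2 = 1
  item 4: 3 − 3 = 0
  item 11: 3 − 3 = 0
  item 12: 3 − 2 = 1
  item 13: 3 − 0 = 3
  item 14: 3 − 0 = 3
  item 16: 3 − 0 = 3
  item 17: 3 − 3 = 0
Scored: 1, 2, 0, 0, 1, 0, 2, 2, 1, 2, 0, 1, 3, 3, 3, 3, 0
Total = 24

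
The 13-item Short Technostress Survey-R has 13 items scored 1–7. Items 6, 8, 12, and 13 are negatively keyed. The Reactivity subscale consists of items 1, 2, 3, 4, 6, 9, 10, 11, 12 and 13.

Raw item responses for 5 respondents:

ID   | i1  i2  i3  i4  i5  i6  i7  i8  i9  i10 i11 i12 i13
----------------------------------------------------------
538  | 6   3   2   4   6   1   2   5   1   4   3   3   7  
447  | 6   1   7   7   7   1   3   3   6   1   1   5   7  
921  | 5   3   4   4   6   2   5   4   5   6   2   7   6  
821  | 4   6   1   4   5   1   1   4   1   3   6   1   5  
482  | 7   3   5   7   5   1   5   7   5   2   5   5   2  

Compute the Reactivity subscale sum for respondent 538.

Respondent 538 raw: 6, 3, 2, 4, 6, 1, 2, 5, 1, 4, 3, 3, 7.
Reactivity items: 1, 2, 3, 4, 6, 9, 10, 11, 12, 13.
Reverse-coded (reverse-coded value = 8 − response):
  item 1: 6
  item 2: 3
  item 3: 2
  item 4: 4
  item 6: 8 − 1 = 7
  item 9: 1
  item 10: 4
  item 11: 3
  item 12: 8 − 3 = 5
  item 13: 8 − 7 = 1
Sum = 6 + 3 + 2 + 4 + 7 + 1 + 4 + 3 + 5 + 1 = 36

36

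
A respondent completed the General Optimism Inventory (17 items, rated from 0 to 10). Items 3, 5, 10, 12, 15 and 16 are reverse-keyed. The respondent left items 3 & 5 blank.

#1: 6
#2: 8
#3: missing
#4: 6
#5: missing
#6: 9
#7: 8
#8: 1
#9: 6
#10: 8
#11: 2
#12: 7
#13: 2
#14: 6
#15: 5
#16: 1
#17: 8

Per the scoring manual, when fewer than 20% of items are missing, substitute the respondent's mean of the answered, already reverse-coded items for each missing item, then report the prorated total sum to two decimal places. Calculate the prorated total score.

Reverse-coded (on a 0–10 scale, reversed = 10 − raw):
  item 10: 10 − 8 = 2
  item 12: 10 − 7 = 3
  item 15: 10 − 5 = 5
  item 16: 10 − 1 = 9
Completed scored items (15 of 17): 6, 8, 6, 9, 8, 1, 6, 2, 2, 3, 2, 6, 5, 9, 8; sum = 81.
Person mean = 81 / 15 ≈ 5.4000
Prorated total = (81 / 15) × 17 = 91.80 (to 2 dp)

91.80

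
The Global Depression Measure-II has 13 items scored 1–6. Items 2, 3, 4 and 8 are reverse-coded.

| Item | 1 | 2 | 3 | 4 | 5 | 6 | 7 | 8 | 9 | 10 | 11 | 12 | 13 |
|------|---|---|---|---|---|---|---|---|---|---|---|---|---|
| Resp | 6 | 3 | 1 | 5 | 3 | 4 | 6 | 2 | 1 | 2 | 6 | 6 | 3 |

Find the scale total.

Raw sum = 48. Reverse-coded items: 2, 3, 4, 8; their raw sum = 11.
Each reversal replaces raw with 7 − raw, changing the total by 7 − 2·raw per item.
Total = 48 + 4·7 − 2·11 = 48 + 28 − 22 = 54

54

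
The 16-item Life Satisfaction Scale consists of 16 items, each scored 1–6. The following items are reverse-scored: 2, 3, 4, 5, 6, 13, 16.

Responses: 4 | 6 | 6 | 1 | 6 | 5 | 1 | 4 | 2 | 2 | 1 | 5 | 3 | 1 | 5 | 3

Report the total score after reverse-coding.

44

Reverse-coded items (on a 1–6 scale, reversed = 7 − raw):
  item 2: 7 − 6 = 1
  item 3: 7 − 6 = 1
  item 4: 7 − 1 = 6
  item 5: 7 − 6 = 1
  item 6: 7 − 5 = 2
  item 13: 7 − 3 = 4
  item 16: 7 − 3 = 4
After reverse-coding: 4, 1, 1, 6, 1, 2, 1, 4, 2, 2, 1, 5, 4, 1, 5, 4
Total = 4 + 1 + 1 + 6 + 1 + 2 + 1 + 4 + 2 + 2 + 1 + 5 + 4 + 1 + 5 + 4 = 44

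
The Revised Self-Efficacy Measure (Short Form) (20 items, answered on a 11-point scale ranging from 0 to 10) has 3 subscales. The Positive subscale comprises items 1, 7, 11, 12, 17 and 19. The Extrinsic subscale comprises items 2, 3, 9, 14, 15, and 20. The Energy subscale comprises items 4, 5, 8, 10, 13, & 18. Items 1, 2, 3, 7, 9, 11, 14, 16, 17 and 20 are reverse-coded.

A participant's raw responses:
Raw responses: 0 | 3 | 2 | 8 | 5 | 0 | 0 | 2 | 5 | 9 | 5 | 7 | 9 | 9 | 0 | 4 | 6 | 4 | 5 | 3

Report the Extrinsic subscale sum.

28

Extrinsic items: 2, 3, 9, 14, 15, 20.
Of these, items 2, 3, 9, 14, and 20 are reverse-coded; on a 0–10 scale, reversed = 10 − raw.
  item 2: 10 − 3 = 7
  item 3: 10 − 2 = 8
  item 9: 10 − 5 = 5
  item 14: 10 − 9 = 1
  item 15: 0
  item 20: 10 − 3 = 7
Sum = 7 + 8 + 5 + 1 + 0 + 7 = 28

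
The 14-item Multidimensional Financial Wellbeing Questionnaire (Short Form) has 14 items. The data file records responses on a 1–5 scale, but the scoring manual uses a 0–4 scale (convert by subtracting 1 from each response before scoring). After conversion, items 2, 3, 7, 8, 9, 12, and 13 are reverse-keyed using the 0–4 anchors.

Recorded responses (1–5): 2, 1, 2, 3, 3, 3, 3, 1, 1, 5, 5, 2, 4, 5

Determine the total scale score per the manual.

40

Convert to 0–4: 1, 0, 1, 2, 2, 2, 2, 0, 0, 4, 4, 1, 3, 4
Reverse-coded (reversed = (0+4) − raw = 4 − raw):
  item 2: 4 − 0 = 4
  item 3: 4 − 1 = 3
  item 7: 4 − 2 = 2
  item 8: 4 − 0 = 4
  item 9: 4 − 0 = 4
  item 12: 4 − 1 = 3
  item 13: 4 − 3 = 1
Scored: 1, 4, 3, 2, 2, 2, 2, 4, 4, 4, 4, 3, 1, 4
Total = 40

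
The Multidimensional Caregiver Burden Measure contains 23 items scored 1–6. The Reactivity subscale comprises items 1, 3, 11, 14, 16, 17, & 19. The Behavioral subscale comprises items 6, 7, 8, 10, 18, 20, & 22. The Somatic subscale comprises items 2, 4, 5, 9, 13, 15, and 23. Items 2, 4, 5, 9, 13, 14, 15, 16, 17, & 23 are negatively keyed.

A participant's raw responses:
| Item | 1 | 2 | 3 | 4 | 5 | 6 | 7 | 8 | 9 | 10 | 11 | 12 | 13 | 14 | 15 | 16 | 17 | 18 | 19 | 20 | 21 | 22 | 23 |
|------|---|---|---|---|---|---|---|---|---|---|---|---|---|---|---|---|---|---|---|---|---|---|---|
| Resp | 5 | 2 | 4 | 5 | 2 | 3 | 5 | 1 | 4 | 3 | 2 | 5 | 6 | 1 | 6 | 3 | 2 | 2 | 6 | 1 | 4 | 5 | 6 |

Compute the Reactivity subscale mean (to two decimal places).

Reactivity items: 1, 3, 11, 14, 16, 17, 19.
Of these, items 14, 16, and 17 are negatively keyed; on a 1–6 scale, reversed = 7 − raw.
  item 1: 5
  item 3: 4
  item 11: 2
  item 14: 7 − 1 = 6
  item 16: 7 − 3 = 4
  item 17: 7 − 2 = 5
  item 19: 6
Sum = 5 + 4 + 2 + 6 + 4 + 5 + 6 = 32
Mean = 32 / 7 = 4.57

4.57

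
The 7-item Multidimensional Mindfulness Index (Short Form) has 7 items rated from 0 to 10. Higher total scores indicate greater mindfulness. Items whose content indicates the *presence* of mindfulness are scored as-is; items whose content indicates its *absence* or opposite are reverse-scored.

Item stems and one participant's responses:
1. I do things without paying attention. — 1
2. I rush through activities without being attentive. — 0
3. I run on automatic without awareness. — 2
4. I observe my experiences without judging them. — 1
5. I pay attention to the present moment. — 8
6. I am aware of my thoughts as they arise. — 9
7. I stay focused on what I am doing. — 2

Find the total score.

47

Items 1, 2, 3 describe the absence/opposite of mindfulness → reverse-score.
reversed = (0+10) − raw = 10 − raw.
  item 1: 10 − 1 = 9
  item 2: 10 − 0 = 10
  item 3: 10 − 2 = 8
  item 4: 1
  item 5: 8
  item 6: 9
  item 7: 2
Total = 9 + 10 + 8 + 1 + 8 + 9 + 2 = 47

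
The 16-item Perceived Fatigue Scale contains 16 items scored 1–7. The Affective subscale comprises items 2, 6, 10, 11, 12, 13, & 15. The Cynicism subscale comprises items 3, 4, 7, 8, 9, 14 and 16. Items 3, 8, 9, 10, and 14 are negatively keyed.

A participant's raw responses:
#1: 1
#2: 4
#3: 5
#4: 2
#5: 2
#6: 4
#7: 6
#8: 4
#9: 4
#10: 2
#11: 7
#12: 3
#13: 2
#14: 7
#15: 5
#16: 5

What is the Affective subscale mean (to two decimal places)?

Affective items: 2, 6, 10, 11, 12, 13, 15.
Of these, item 10 is negatively keyed; on a 1–7 scale, reversed = 8 − raw.
  item 2: 4
  item 6: 4
  item 10: 8 − 2 = 6
  item 11: 7
  item 12: 3
  item 13: 2
  item 15: 5
Sum = 4 + 4 + 6 + 7 + 3 + 2 + 5 = 31
Mean = 31 / 7 = 4.43

4.43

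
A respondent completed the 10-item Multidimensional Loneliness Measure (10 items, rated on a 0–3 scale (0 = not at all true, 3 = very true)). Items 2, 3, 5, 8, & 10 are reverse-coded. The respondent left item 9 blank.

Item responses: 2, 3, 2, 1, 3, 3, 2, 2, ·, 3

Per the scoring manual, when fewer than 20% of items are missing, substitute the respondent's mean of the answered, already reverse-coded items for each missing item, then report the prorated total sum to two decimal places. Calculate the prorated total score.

11.11

Reverse-coded (reverse-coded value = 3 − response):
  item 2: 3 − 3 = 0
  item 3: 3 − 2 = 1
  item 5: 3 − 3 = 0
  item 8: 3 − 2 = 1
  item 10: 3 − 3 = 0
Completed scored items (9 of 10): 2, 0, 1, 1, 0, 3, 2, 1, 0; sum = 10.
Person mean = 10 / 9 ≈ 1.1111
Prorated total = (10 / 9) × 10 = 11.11 (to 2 dp)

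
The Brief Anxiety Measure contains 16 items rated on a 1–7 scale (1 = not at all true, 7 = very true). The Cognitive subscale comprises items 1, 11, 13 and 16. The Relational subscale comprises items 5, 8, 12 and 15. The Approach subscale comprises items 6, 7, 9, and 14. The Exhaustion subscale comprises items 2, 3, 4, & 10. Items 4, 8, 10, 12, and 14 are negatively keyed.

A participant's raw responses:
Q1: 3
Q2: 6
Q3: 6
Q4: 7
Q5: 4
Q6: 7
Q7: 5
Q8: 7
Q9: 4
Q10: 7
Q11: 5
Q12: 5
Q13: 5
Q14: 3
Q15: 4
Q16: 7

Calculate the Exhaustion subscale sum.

Exhaustion items: 2, 3, 4, 10.
Of these, items 4 & 10 are negatively keyed; reversed = (1+7) − raw = 8 − raw.
  item 2: 6
  item 3: 6
  item 4: 8 − 7 = 1
  item 10: 8 − 7 = 1
Sum = 6 + 6 + 1 + 1 = 14

14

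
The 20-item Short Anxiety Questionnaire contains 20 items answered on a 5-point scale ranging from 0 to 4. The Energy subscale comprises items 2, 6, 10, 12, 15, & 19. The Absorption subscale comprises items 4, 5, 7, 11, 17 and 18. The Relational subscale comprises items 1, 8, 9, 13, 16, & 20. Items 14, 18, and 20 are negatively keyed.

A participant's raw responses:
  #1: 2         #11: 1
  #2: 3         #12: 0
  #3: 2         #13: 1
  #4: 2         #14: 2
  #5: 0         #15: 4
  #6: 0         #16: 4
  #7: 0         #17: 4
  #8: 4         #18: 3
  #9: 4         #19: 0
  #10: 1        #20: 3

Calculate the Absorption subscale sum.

8

Absorption items: 4, 5, 7, 11, 17, 18.
Of these, item 18 is negatively keyed; reversed = (0+4) − raw = 4 − raw.
  item 4: 2
  item 5: 0
  item 7: 0
  item 11: 1
  item 17: 4
  item 18: 4 − 3 = 1
Sum = 2 + 0 + 0 + 1 + 4 + 1 = 8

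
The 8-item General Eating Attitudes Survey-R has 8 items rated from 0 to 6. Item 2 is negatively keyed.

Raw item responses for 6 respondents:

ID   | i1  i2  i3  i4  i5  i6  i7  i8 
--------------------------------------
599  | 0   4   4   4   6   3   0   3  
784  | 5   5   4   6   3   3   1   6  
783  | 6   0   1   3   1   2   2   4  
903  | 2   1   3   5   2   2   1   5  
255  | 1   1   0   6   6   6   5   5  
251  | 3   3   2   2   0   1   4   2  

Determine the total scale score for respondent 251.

17

Respondent 251 raw: 3, 3, 2, 2, 0, 1, 4, 2.
Reverse-coded (reverse-coded value = 6 − response):
  item 1: 3
  item 2: 6 − 3 = 3
  item 3: 2
  item 4: 2
  item 5: 0
  item 6: 1
  item 7: 4
  item 8: 2
Sum = 3 + 3 + 2 + 2 + 0 + 1 + 4 + 2 = 17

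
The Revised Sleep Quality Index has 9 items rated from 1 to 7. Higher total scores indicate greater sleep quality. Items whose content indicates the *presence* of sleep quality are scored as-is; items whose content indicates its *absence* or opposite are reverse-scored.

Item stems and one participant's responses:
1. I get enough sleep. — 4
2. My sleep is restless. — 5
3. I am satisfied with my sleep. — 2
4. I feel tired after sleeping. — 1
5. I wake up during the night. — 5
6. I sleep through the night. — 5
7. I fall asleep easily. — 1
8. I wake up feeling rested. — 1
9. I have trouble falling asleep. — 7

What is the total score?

27

Items 2, 4, 5, 9 describe the absence/opposite of sleep quality → reverse-score.
on a 1–7 scale, reversed = 8 − raw.
  item 1: 4
  item 2: 8 − 5 = 3
  item 3: 2
  item 4: 8 − 1 = 7
  item 5: 8 − 5 = 3
  item 6: 5
  item 7: 1
  item 8: 1
  item 9: 8 − 7 = 1
Total = 4 + 3 + 2 + 7 + 3 + 5 + 1 + 1 + 1 = 27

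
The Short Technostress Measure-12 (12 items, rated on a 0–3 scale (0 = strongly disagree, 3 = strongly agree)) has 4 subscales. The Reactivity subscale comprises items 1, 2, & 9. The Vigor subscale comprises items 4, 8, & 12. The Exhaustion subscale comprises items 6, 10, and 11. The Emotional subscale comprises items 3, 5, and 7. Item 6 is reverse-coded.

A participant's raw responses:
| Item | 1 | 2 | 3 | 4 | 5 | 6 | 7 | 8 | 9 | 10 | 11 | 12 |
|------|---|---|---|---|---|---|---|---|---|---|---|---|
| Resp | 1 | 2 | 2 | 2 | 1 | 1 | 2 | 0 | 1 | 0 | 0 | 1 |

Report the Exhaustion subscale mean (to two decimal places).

0.67

Exhaustion items: 6, 10, 11.
Of these, item 6 is reverse-coded; on a 0–3 scale, reversed = 3 − raw.
  item 6: 3 − 1 = 2
  item 10: 0
  item 11: 0
Sum = 2 + 0 + 0 = 2
Mean = 2 / 3 = 0.67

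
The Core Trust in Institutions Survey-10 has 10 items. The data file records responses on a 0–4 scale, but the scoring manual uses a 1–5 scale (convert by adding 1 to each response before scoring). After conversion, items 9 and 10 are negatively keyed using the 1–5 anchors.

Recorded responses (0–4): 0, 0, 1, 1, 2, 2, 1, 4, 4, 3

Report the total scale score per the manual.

Convert to 1–5: 1, 1, 2, 2, 3, 3, 2, 5, 5, 4
Reverse-coded (reversed = (1+5) − raw = 6 − raw):
  item 9: 6 − 5 = 1
  item 10: 6 − 4 = 2
Scored: 1, 1, 2, 2, 3, 3, 2, 5, 1, 2
Total = 22

22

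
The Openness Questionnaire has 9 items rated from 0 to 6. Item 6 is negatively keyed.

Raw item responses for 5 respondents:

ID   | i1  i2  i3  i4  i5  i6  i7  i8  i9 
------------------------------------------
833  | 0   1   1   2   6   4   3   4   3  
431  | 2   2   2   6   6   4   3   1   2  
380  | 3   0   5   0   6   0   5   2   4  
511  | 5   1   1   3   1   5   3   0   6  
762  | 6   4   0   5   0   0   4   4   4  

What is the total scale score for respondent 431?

Respondent 431 raw: 2, 2, 2, 6, 6, 4, 3, 1, 2.
Reverse-coded (reverse-coded value = 6 − response):
  item 1: 2
  item 2: 2
  item 3: 2
  item 4: 6
  item 5: 6
  item 6: 6 − 4 = 2
  item 7: 3
  item 8: 1
  item 9: 2
Sum = 2 + 2 + 2 + 6 + 6 + 2 + 3 + 1 + 2 = 26

26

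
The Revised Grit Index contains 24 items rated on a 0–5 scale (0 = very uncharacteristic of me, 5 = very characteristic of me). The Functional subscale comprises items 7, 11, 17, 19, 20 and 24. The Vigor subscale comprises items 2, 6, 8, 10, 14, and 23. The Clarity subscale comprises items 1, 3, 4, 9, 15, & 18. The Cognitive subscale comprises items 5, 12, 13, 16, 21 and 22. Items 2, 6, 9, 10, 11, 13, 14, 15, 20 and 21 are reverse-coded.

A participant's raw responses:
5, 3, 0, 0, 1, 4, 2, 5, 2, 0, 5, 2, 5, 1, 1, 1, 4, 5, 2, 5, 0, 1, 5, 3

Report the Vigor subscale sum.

22

Vigor items: 2, 6, 8, 10, 14, 23.
Of these, items 2, 6, 10 and 14 are reverse-coded; reverse-coded value = 5 − response.
  item 2: 5 − 3 = 2
  item 6: 5 − 4 = 1
  item 8: 5
  item 10: 5 − 0 = 5
  item 14: 5 − 1 = 4
  item 23: 5
Sum = 2 + 1 + 5 + 5 + 4 + 5 = 22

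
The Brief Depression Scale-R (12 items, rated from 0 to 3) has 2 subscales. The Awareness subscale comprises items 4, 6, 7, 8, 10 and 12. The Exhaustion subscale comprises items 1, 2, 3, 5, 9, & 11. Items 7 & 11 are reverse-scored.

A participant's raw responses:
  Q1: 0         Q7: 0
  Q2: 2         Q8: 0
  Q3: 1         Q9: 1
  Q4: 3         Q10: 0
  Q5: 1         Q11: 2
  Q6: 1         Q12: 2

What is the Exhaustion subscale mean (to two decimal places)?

1.00

Exhaustion items: 1, 2, 3, 5, 9, 11.
Of these, item 11 is reverse-scored; on a 0–3 scale, reversed = 3 − raw.
  item 1: 0
  item 2: 2
  item 3: 1
  item 5: 1
  item 9: 1
  item 11: 3 − 2 = 1
Sum = 0 + 2 + 1 + 1 + 1 + 1 = 6
Mean = 6 / 6 = 1.00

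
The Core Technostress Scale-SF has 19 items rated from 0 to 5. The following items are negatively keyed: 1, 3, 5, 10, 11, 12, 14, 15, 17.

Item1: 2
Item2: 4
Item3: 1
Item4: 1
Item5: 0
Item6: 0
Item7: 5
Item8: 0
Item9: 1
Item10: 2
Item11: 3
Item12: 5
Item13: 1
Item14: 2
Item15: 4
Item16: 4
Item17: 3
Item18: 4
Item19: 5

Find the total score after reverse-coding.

Apply reverse scoring (on a 0–5 scale, reversed = 5 − raw):
  item 1: 5 − 2 = 3
  item 3: 5 − 1 = 4
  item 5: 5 − 0 = 5
  item 10: 5 − 2 = 3
  item 11: 5 − 3 = 2
  item 12: 5 − 5 = 0
  item 14: 5 − 2 = 3
  item 15: 5 − 4 = 1
  item 17: 5 − 3 = 2
Scored responses: 3, 4, 4, 1, 5, 0, 5, 0, 1, 3, 2, 0, 1, 3, 1, 4, 2, 4, 5
Total = 3 + 4 + 4 + 1 + 5 + 0 + 5 + 0 + 1 + 3 + 2 + 0 + 1 + 3 + 1 + 4 + 2 + 4 + 5 = 48

48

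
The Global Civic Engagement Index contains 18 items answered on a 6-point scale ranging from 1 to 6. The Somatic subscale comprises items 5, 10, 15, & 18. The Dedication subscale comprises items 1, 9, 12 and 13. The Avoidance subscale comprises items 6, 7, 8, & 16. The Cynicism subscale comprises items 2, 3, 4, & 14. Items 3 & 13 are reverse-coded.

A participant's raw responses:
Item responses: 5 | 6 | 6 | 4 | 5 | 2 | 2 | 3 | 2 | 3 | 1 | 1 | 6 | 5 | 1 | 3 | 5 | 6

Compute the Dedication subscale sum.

Dedication items: 1, 9, 12, 13.
Of these, item 13 is reverse-coded; on a 1–6 scale, reversed = 7 − raw.
  item 1: 5
  item 9: 2
  item 12: 1
  item 13: 7 − 6 = 1
Sum = 5 + 2 + 1 + 1 = 9

9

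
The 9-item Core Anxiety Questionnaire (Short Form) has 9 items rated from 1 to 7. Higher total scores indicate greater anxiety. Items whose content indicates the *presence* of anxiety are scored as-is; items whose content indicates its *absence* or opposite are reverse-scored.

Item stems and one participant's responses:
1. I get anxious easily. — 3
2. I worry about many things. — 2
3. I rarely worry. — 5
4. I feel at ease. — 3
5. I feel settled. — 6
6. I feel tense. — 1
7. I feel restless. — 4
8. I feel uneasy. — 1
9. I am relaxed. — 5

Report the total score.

Items 3, 4, 5, 9 describe the absence/opposite of anxiety → reverse-score.
reverse-coded value = 8 − response.
  item 1: 3
  item 2: 2
  item 3: 8 − 5 = 3
  item 4: 8 − 3 = 5
  item 5: 8 − 6 = 2
  item 6: 1
  item 7: 4
  item 8: 1
  item 9: 8 − 5 = 3
Total = 3 + 2 + 3 + 5 + 2 + 1 + 4 + 1 + 3 = 24

24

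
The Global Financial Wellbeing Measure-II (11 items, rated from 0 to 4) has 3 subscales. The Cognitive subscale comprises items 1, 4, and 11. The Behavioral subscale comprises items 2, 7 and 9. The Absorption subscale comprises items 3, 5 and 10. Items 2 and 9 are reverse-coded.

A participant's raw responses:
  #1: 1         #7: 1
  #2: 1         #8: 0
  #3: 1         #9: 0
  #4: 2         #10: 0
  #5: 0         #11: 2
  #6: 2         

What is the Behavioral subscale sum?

8

Behavioral items: 2, 7, 9.
Of these, items 2 & 9 are reverse-coded; reverse-coded value = 4 − response.
  item 2: 4 − 1 = 3
  item 7: 1
  item 9: 4 − 0 = 4
Sum = 3 + 1 + 4 = 8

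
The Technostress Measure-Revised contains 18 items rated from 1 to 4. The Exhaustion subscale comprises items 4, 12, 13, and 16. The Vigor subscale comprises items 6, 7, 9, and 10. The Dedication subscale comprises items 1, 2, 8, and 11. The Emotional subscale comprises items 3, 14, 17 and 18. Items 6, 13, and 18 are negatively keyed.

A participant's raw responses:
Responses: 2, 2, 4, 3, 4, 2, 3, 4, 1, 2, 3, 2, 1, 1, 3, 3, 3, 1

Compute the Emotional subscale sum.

12

Emotional items: 3, 14, 17, 18.
Of these, item 18 is negatively keyed; reversed = (1+4) − raw = 5 − raw.
  item 3: 4
  item 14: 1
  item 17: 3
  item 18: 5 − 1 = 4
Sum = 4 + 1 + 3 + 4 = 12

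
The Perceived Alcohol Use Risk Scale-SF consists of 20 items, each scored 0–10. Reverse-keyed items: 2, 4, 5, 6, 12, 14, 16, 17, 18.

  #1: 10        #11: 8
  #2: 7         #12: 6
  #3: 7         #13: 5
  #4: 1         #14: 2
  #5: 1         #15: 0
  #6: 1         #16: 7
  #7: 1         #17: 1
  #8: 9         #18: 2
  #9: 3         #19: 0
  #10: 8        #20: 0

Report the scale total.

113

Reversing items 2, 4, 5, 6, 12, 14, 16, 17, and 18 with 10 − raw:
Total = 10 + (10−7) + 7 + (10−1) + (10−1) + (10−1) + 1 + 9 + 3 + 8 + 8 + (10−6) + 5 + (10−2) + 0 + (10−7) + (10−1) + (10−2) + 0 + 0
      = 10 + 3 + 7 + 9 + 9 + 9 + 1 + 9 + 3 + 8 + 8 + 4 + 5 + 8 + 0 + 3 + 9 + 8 + 0 + 0 = 113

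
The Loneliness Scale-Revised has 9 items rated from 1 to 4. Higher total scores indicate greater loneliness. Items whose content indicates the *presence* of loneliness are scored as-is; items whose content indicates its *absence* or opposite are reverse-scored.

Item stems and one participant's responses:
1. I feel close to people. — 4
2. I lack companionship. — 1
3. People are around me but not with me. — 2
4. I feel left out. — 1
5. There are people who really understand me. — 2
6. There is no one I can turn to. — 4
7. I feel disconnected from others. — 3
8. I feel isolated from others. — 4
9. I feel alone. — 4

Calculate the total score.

Items 1, 5 describe the absence/opposite of loneliness → reverse-score.
reversed = (1+4) − raw = 5 − raw.
  item 1: 5 − 4 = 1
  item 2: 1
  item 3: 2
  item 4: 1
  item 5: 5 − 2 = 3
  item 6: 4
  item 7: 3
  item 8: 4
  item 9: 4
Total = 1 + 1 + 2 + 1 + 3 + 4 + 3 + 4 + 4 = 23

23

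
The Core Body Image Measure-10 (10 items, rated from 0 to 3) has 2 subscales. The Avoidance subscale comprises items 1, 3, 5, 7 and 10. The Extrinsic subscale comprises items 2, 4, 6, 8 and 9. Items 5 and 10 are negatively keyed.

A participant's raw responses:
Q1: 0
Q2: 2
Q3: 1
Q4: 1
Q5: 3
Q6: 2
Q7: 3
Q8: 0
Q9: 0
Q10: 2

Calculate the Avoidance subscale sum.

5

Avoidance items: 1, 3, 5, 7, 10.
Of these, items 5 & 10 are negatively keyed; reverse-coded value = 3 − response.
  item 1: 0
  item 3: 1
  item 5: 3 − 3 = 0
  item 7: 3
  item 10: 3 − 2 = 1
Sum = 0 + 1 + 0 + 3 + 1 = 5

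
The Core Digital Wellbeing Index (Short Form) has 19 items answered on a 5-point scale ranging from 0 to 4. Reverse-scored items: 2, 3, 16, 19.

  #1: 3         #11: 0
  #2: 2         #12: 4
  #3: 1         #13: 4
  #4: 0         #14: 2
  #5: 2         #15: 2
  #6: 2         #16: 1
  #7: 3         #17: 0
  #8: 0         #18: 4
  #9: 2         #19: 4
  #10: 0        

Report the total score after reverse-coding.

36

Raw sum = 36. Reverse-scored items: 2, 3, 16, 19; their raw sum = 8.
Each reversal replaces raw with 4 − raw, changing the total by 4 − 2·raw per item.
Total = 36 + 4·4 − 2·8 = 36 + 16 − 16 = 36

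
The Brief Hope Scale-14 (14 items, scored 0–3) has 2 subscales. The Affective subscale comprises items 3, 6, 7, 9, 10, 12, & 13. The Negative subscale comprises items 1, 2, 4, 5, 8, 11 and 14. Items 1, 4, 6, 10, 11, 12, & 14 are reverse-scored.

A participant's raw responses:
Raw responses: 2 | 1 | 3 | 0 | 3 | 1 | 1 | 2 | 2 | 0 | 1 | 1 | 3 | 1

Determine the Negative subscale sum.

Negative items: 1, 2, 4, 5, 8, 11, 14.
Of these, items 1, 4, 11 and 14 are reverse-scored; reverse-coded value = 3 − response.
  item 1: 3 − 2 = 1
  item 2: 1
  item 4: 3 − 0 = 3
  item 5: 3
  item 8: 2
  item 11: 3 − 1 = 2
  item 14: 3 − 1 = 2
Sum = 1 + 1 + 3 + 3 + 2 + 2 + 2 = 14

14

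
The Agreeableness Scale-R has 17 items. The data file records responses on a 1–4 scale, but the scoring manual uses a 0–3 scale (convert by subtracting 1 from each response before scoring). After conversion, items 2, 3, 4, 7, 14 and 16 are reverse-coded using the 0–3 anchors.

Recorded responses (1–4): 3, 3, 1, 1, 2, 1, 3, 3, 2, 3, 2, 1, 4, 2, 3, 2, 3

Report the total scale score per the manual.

Convert to 0–3: 2, 2, 0, 0, 1, 0, 2, 2, 1, 2, 1, 0, 3, 1, 2, 1, 2
Reverse-coded (on a 0–3 scale, reversed = 3 − raw):
  item 2: 3 − 2 = 1
  item 3: 3 − 0 = 3
  item 4: 3 − 0 = 3
  item 7: 3 − 2 = 1
  item 14: 3 − 1 = 2
  item 16: 3 − 1 = 2
Scored: 2, 1, 3, 3, 1, 0, 1, 2, 1, 2, 1, 0, 3, 2, 2, 2, 2
Total = 28

28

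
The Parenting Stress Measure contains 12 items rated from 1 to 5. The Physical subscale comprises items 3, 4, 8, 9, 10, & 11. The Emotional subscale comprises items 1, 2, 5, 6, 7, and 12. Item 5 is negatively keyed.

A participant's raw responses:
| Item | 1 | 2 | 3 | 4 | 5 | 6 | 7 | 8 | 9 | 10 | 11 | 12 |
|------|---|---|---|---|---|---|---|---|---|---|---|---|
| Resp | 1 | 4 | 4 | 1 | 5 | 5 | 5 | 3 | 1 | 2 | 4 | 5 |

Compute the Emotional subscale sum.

21

Emotional items: 1, 2, 5, 6, 7, 12.
Of these, item 5 is negatively keyed; reverse-coded value = 6 − response.
  item 1: 1
  item 2: 4
  item 5: 6 − 5 = 1
  item 6: 5
  item 7: 5
  item 12: 5
Sum = 1 + 4 + 1 + 5 + 5 + 5 = 21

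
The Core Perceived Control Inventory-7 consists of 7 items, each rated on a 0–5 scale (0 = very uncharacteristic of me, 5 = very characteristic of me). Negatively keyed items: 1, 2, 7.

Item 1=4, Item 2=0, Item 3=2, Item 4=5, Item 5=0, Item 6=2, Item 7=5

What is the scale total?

Reverse-coded items (on a 0–5 scale, reversed = 5 − raw):
  item 1: 5 − 4 = 1
  item 2: 5 − 0 = 5
  item 7: 5 − 5 = 0
Scored responses: 1, 5, 2, 5, 0, 2, 0
Total = 1 + 5 + 2 + 5 + 0 + 2 + 0 = 15

15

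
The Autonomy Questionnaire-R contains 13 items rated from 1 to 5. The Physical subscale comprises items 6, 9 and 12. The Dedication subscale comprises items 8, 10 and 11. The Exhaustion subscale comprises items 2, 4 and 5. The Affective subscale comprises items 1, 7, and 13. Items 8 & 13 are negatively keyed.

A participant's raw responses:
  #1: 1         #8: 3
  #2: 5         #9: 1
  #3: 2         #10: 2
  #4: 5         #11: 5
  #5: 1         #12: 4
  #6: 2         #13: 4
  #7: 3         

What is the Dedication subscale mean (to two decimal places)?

3.33

Dedication items: 8, 10, 11.
Of these, item 8 is negatively keyed; reversed = (1+5) − raw = 6 − raw.
  item 8: 6 − 3 = 3
  item 10: 2
  item 11: 5
Sum = 3 + 2 + 5 = 10
Mean = 10 / 3 = 3.33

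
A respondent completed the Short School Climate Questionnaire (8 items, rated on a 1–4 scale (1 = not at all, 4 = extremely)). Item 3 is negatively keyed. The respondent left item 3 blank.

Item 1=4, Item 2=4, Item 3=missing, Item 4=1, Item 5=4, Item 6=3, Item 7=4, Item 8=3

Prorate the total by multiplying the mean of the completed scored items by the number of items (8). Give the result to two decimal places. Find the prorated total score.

26.29

Reverse-coded (reverse-coded value = 5 − response):
Completed scored items (7 of 8): 4, 4, 1, 4, 3, 4, 3; sum = 23.
Person mean = 23 / 7 ≈ 3.2857
Prorated total = (23 / 7) × 8 = 26.29 (to 2 dp)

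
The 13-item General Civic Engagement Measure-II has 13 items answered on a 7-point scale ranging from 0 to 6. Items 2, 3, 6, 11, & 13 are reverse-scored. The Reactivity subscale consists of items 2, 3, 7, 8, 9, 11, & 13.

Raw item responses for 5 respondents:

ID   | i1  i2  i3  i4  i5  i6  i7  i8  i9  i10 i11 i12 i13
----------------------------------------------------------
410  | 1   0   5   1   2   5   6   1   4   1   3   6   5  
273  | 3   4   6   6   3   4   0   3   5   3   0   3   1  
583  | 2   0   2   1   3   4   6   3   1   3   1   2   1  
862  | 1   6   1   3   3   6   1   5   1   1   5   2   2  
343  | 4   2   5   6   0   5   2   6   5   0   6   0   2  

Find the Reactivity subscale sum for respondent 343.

Respondent 343 raw: 4, 2, 5, 6, 0, 5, 2, 6, 5, 0, 6, 0, 2.
Reactivity items: 2, 3, 7, 8, 9, 11, 13.
Reverse-coded (reverse-coded value = 6 − response):
  item 2: 6 − 2 = 4
  item 3: 6 − 5 = 1
  item 7: 2
  item 8: 6
  item 9: 5
  item 11: 6 − 6 = 0
  item 13: 6 − 2 = 4
Sum = 4 + 1 + 2 + 6 + 5 + 0 + 4 = 22

22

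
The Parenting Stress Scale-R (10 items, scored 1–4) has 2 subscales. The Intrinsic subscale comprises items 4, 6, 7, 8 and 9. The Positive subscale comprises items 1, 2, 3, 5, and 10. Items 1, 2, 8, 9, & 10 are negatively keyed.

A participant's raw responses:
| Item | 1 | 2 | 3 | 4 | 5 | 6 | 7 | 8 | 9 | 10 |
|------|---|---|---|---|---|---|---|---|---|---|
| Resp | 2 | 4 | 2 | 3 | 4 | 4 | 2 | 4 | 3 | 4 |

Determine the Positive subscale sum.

Positive items: 1, 2, 3, 5, 10.
Of these, items 1, 2 and 10 are negatively keyed; reversed = (1+4) − raw = 5 − raw.
  item 1: 5 − 2 = 3
  item 2: 5 − 4 = 1
  item 3: 2
  item 5: 4
  item 10: 5 − 4 = 1
Sum = 3 + 1 + 2 + 4 + 1 = 11

11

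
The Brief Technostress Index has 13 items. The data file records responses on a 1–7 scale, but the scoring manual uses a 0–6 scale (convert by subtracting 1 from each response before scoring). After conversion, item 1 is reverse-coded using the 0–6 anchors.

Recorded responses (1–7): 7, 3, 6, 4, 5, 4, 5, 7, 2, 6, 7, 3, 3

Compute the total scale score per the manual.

Convert to 0–6: 6, 2, 5, 3, 4, 3, 4, 6, 1, 5, 6, 2, 2
Reverse-coded (reversed = (0+6) − raw = 6 − raw):
  item 1: 6 − 6 = 0
Scored: 0, 2, 5, 3, 4, 3, 4, 6, 1, 5, 6, 2, 2
Total = 43

43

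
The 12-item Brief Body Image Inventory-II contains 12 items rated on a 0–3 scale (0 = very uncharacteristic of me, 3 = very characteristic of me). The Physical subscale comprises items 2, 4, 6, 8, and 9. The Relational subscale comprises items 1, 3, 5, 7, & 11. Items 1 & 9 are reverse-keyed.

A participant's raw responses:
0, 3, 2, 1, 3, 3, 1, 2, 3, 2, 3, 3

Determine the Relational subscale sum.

Relational items: 1, 3, 5, 7, 11.
Of these, item 1 is reverse-keyed; on a 0–3 scale, reversed = 3 − raw.
  item 1: 3 − 0 = 3
  item 3: 2
  item 5: 3
  item 7: 1
  item 11: 3
Sum = 3 + 2 + 3 + 1 + 3 = 12

12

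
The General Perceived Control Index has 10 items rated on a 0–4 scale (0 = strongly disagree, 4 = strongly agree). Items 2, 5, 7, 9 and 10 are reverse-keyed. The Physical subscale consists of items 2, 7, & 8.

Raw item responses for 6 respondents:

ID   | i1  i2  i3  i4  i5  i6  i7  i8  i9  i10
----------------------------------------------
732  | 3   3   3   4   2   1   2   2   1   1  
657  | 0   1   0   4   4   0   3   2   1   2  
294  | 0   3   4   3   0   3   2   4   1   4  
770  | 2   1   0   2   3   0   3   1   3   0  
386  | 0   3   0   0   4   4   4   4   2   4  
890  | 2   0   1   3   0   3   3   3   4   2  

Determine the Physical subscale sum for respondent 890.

Respondent 890 raw: 2, 0, 1, 3, 0, 3, 3, 3, 4, 2.
Physical items: 2, 7, 8.
Reverse-coded (reverse-coded value = 4 − response):
  item 2: 4 − 0 = 4
  item 7: 4 − 3 = 1
  item 8: 3
Sum = 4 + 1 + 3 = 8

8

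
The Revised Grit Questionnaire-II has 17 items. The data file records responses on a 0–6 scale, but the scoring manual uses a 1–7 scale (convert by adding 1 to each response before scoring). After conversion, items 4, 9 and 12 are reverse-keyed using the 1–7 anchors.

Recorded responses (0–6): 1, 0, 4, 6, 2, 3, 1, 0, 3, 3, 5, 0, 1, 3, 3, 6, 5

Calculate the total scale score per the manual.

63

Convert to 1–7: 2, 1, 5, 7, 3, 4, 2, 1, 4, 4, 6, 1, 2, 4, 4, 7, 6
Reverse-coded (reverse-coded value = 8 − response):
  item 4: 8 − 7 = 1
  item 9: 8 − 4 = 4
  item 12: 8 − 1 = 7
Scored: 2, 1, 5, 1, 3, 4, 2, 1, 4, 4, 6, 7, 2, 4, 4, 7, 6
Total = 63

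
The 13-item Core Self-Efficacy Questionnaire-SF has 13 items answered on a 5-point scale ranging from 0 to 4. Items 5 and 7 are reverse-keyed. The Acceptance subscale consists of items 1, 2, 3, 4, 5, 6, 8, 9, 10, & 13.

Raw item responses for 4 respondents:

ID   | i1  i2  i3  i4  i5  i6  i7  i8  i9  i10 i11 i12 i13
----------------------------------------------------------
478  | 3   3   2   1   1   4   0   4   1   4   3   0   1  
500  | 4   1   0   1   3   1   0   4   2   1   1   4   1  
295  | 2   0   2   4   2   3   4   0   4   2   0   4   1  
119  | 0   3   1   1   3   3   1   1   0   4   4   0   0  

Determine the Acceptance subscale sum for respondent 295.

20

Respondent 295 raw: 2, 0, 2, 4, 2, 3, 4, 0, 4, 2, 0, 4, 1.
Acceptance items: 1, 2, 3, 4, 5, 6, 8, 9, 10, 13.
Reverse-coded (on a 0–4 scale, reversed = 4 − raw):
  item 1: 2
  item 2: 0
  item 3: 2
  item 4: 4
  item 5: 4 − 2 = 2
  item 6: 3
  item 8: 0
  item 9: 4
  item 10: 2
  item 13: 1
Sum = 2 + 0 + 2 + 4 + 2 + 3 + 0 + 4 + 2 + 1 = 20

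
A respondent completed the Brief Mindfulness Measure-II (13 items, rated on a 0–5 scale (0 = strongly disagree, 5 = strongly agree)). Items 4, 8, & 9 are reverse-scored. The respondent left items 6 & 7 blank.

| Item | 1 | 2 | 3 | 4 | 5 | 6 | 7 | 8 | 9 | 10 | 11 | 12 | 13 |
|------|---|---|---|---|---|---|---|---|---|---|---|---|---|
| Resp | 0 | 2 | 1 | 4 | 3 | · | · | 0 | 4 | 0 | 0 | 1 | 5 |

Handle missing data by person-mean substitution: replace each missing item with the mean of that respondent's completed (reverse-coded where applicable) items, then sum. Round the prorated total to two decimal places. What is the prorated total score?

Reverse-coded (reverse-coded value = 5 − response):
  item 4: 5 − 4 = 1
  item 8: 5 − 0 = 5
  item 9: 5 − 4 = 1
Completed scored items (11 of 13): 0, 2, 1, 1, 3, 5, 1, 0, 0, 1, 5; sum = 19.
Person mean = 19 / 11 ≈ 1.7273
Prorated total = (19 / 11) × 13 = 22.45 (to 2 dp)

22.45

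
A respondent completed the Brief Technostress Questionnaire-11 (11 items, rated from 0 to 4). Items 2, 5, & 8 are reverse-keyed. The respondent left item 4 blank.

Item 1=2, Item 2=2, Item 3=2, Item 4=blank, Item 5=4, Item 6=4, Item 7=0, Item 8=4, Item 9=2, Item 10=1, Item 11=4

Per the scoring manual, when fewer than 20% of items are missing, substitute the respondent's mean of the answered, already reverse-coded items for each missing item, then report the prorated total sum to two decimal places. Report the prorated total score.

Reverse-coded (reversed = (0+4) − raw = 4 − raw):
  item 2: 4 − 2 = 2
  item 5: 4 − 4 = 0
  item 8: 4 − 4 = 0
Completed scored items (10 of 11): 2, 2, 2, 0, 4, 0, 0, 2, 1, 4; sum = 17.
Person mean = 17 / 10 ≈ 1.7000
Prorated total = (17 / 10) × 11 = 18.70 (to 2 dp)

18.70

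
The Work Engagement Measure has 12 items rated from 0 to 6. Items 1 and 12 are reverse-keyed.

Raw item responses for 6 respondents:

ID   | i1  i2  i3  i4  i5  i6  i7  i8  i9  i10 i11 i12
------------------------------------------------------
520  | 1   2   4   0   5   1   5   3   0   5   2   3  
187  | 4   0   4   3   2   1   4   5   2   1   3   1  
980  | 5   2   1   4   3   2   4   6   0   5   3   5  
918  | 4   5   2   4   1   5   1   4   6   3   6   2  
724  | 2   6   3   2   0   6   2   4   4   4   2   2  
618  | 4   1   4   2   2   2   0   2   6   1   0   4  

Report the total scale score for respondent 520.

Respondent 520 raw: 1, 2, 4, 0, 5, 1, 5, 3, 0, 5, 2, 3.
Reverse-coded (reversed = (0+6) − raw = 6 − raw):
  item 1: 6 − 1 = 5
  item 2: 2
  item 3: 4
  item 4: 0
  item 5: 5
  item 6: 1
  item 7: 5
  item 8: 3
  item 9: 0
  item 10: 5
  item 11: 2
  item 12: 6 − 3 = 3
Sum = 5 + 2 + 4 + 0 + 5 + 1 + 5 + 3 + 0 + 5 + 2 + 3 = 35

35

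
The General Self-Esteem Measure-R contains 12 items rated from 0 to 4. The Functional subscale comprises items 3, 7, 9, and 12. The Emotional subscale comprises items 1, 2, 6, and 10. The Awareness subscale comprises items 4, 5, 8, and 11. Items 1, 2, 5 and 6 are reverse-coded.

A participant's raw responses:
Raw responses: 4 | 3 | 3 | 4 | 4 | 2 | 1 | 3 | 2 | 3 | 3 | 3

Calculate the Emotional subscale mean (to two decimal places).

1.50

Emotional items: 1, 2, 6, 10.
Of these, items 1, 2 and 6 are reverse-coded; reversed = (0+4) − raw = 4 − raw.
  item 1: 4 − 4 = 0
  item 2: 4 − 3 = 1
  item 6: 4 − 2 = 2
  item 10: 3
Sum = 0 + 1 + 2 + 3 = 6
Mean = 6 / 4 = 1.50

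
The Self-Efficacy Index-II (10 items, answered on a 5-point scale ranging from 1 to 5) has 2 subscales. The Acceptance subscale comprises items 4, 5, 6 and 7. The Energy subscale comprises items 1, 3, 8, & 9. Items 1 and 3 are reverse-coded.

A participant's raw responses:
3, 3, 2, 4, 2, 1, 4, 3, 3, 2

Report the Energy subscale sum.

Energy items: 1, 3, 8, 9.
Of these, items 1 & 3 are reverse-coded; on a 1–5 scale, reversed = 6 − raw.
  item 1: 6 − 3 = 3
  item 3: 6 − 2 = 4
  item 8: 3
  item 9: 3
Sum = 3 + 4 + 3 + 3 = 13

13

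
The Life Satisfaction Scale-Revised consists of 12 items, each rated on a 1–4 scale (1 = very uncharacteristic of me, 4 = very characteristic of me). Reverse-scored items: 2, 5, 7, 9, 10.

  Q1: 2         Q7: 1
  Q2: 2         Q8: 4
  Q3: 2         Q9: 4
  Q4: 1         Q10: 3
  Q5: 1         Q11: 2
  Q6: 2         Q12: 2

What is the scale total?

Reverse-scored items use 5 − raw:
  item 2: 5 − 2 = 3
  item 5: 5 − 1 = 4
  item 7: 5 − 1 = 4
  item 9: 5 − 4 = 1
  item 10: 5 − 3 = 2
Scored items: 2, 3, 2, 1, 4, 2, 4, 4, 1, 2, 2, 2
Total = 2 + 3 + 2 + 1 + 4 + 2 + 4 + 4 + 1 + 2 + 2 + 2 = 29

29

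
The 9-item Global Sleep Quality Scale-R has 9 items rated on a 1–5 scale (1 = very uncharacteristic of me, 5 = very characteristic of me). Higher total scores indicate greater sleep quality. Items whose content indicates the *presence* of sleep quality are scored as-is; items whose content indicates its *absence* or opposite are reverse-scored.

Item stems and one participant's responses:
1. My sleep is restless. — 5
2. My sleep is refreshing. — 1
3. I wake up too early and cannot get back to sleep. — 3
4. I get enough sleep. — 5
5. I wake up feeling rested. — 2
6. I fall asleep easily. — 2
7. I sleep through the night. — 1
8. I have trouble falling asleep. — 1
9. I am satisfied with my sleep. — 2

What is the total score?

22

Items 1, 3, 8 describe the absence/opposite of sleep quality → reverse-score.
reverse-coded value = 6 − response.
  item 1: 6 − 5 = 1
  item 2: 1
  item 3: 6 − 3 = 3
  item 4: 5
  item 5: 2
  item 6: 2
  item 7: 1
  item 8: 6 − 1 = 5
  item 9: 2
Total = 1 + 1 + 3 + 5 + 2 + 2 + 1 + 5 + 2 = 22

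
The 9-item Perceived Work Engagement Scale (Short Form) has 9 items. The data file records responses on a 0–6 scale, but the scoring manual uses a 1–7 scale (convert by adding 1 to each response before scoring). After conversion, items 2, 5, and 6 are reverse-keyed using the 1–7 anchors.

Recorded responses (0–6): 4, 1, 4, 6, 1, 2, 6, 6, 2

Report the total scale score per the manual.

51

Convert to 1–7: 5, 2, 5, 7, 2, 3, 7, 7, 3
Reverse-coded (on a 1–7 scale, reversed = 8 − raw):
  item 2: 8 − 2 = 6
  item 5: 8 − 2 = 6
  item 6: 8 − 3 = 5
Scored: 5, 6, 5, 7, 6, 5, 7, 7, 3
Total = 51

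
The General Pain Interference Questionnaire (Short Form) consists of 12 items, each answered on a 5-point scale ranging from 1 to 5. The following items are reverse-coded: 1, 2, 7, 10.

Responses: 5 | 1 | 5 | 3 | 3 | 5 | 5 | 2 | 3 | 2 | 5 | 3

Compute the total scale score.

40

Apply reverse scoring (reverse-coded value = 6 − response):
  item 1: 6 − 5 = 1
  item 2: 6 − 1 = 5
  item 7: 6 − 5 = 1
  item 10: 6 − 2 = 4
Scored items: 1, 5, 5, 3, 3, 5, 1, 2, 3, 4, 5, 3
Total = 1 + 5 + 5 + 3 + 3 + 5 + 1 + 2 + 3 + 4 + 5 + 3 = 40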